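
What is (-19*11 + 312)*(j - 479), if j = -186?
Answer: -68495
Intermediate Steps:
(-19*11 + 312)*(j - 479) = (-19*11 + 312)*(-186 - 479) = (-209 + 312)*(-665) = 103*(-665) = -68495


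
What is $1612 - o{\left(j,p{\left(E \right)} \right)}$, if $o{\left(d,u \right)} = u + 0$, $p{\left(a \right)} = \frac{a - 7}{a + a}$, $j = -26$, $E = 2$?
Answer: $\frac{6453}{4} \approx 1613.3$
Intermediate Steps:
$p{\left(a \right)} = \frac{-7 + a}{2 a}$
$o{\left(d,u \right)} = u$
$1612 - o{\left(j,p{\left(E \right)} \right)} = 1612 - \frac{-7 + 2}{2 \cdot 2} = 1612 - \frac{1}{2} \cdot \frac{1}{2} \left(-5\right) = 1612 - - \frac{5}{4} = 1612 + \frac{5}{4} = \frac{6453}{4}$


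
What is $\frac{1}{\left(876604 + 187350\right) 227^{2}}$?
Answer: $\frac{1}{54824485666} \approx 1.824 \cdot 10^{-11}$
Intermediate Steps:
$\frac{1}{\left(876604 + 187350\right) 227^{2}} = \frac{1}{1063954 \cdot 51529} = \frac{1}{1063954} \cdot \frac{1}{51529} = \frac{1}{54824485666}$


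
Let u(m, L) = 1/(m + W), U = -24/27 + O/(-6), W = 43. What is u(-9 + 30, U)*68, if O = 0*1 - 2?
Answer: 17/16 ≈ 1.0625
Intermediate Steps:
O = -2 (O = 0 - 2 = -2)
U = -5/9 (U = -24/27 - 2/(-6) = -24*1/27 - 2*(-⅙) = -8/9 + ⅓ = -5/9 ≈ -0.55556)
u(m, L) = 1/(43 + m) (u(m, L) = 1/(m + 43) = 1/(43 + m))
u(-9 + 30, U)*68 = 68/(43 + (-9 + 30)) = 68/(43 + 21) = 68/64 = (1/64)*68 = 17/16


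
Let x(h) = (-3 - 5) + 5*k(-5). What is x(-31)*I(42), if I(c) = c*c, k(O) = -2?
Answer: -31752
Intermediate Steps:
x(h) = -18 (x(h) = (-3 - 5) + 5*(-2) = -8 - 10 = -18)
I(c) = c²
x(-31)*I(42) = -18*42² = -18*1764 = -31752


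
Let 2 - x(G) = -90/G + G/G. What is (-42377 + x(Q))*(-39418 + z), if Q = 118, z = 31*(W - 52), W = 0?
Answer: 102580703170/59 ≈ 1.7387e+9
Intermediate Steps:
z = -1612 (z = 31*(0 - 52) = 31*(-52) = -1612)
x(G) = 1 + 90/G (x(G) = 2 - (-90/G + G/G) = 2 - (-90/G + 1) = 2 - (1 - 90/G) = 2 + (-1 + 90/G) = 1 + 90/G)
(-42377 + x(Q))*(-39418 + z) = (-42377 + (90 + 118)/118)*(-39418 - 1612) = (-42377 + (1/118)*208)*(-41030) = (-42377 + 104/59)*(-41030) = -2500139/59*(-41030) = 102580703170/59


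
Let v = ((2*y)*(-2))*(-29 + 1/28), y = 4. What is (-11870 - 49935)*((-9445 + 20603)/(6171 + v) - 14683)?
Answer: 42139582070085/46441 ≈ 9.0738e+8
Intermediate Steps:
v = 3244/7 (v = ((2*4)*(-2))*(-29 + 1/28) = (8*(-2))*(-29 + 1/28) = -16*(-811/28) = 3244/7 ≈ 463.43)
(-11870 - 49935)*((-9445 + 20603)/(6171 + v) - 14683) = (-11870 - 49935)*((-9445 + 20603)/(6171 + 3244/7) - 14683) = -61805*(11158/(46441/7) - 14683) = -61805*(11158*(7/46441) - 14683) = -61805*(78106/46441 - 14683) = -61805*(-681815097/46441) = 42139582070085/46441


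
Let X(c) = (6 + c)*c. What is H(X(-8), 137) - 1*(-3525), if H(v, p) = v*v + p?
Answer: 3918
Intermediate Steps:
X(c) = c*(6 + c)
H(v, p) = p + v**2 (H(v, p) = v**2 + p = p + v**2)
H(X(-8), 137) - 1*(-3525) = (137 + (-8*(6 - 8))**2) - 1*(-3525) = (137 + (-8*(-2))**2) + 3525 = (137 + 16**2) + 3525 = (137 + 256) + 3525 = 393 + 3525 = 3918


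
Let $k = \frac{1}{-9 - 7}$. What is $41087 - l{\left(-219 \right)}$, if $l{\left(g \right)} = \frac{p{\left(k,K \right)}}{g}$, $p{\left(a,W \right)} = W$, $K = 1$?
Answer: $\frac{8998054}{219} \approx 41087.0$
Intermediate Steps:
$k = - \frac{1}{16}$ ($k = \frac{1}{-16} = - \frac{1}{16} \approx -0.0625$)
$l{\left(g \right)} = \frac{1}{g}$ ($l{\left(g \right)} = 1 \frac{1}{g} = \frac{1}{g}$)
$41087 - l{\left(-219 \right)} = 41087 - \frac{1}{-219} = 41087 - - \frac{1}{219} = 41087 + \frac{1}{219} = \frac{8998054}{219}$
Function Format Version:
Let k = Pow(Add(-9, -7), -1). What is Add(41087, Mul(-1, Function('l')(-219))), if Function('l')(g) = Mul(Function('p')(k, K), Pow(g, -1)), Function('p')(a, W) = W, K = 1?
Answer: Rational(8998054, 219) ≈ 41087.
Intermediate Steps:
k = Rational(-1, 16) (k = Pow(-16, -1) = Rational(-1, 16) ≈ -0.062500)
Function('l')(g) = Pow(g, -1) (Function('l')(g) = Mul(1, Pow(g, -1)) = Pow(g, -1))
Add(41087, Mul(-1, Function('l')(-219))) = Add(41087, Mul(-1, Pow(-219, -1))) = Add(41087, Mul(-1, Rational(-1, 219))) = Add(41087, Rational(1, 219)) = Rational(8998054, 219)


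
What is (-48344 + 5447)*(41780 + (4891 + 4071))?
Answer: -2176679574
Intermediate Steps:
(-48344 + 5447)*(41780 + (4891 + 4071)) = -42897*(41780 + 8962) = -42897*50742 = -2176679574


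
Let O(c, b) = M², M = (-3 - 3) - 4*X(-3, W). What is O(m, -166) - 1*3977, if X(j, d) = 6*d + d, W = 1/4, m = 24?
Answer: -3808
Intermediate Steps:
W = ¼ (W = 1*(¼) = ¼ ≈ 0.25000)
X(j, d) = 7*d
M = -13 (M = (-3 - 3) - 28/4 = -6 - 4*7/4 = -6 - 7 = -13)
O(c, b) = 169 (O(c, b) = (-13)² = 169)
O(m, -166) - 1*3977 = 169 - 1*3977 = 169 - 3977 = -3808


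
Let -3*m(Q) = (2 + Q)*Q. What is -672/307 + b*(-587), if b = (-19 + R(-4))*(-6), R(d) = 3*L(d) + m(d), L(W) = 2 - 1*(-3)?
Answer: -7209032/307 ≈ -23482.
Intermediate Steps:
m(Q) = -Q*(2 + Q)/3 (m(Q) = -(2 + Q)*Q/3 = -Q*(2 + Q)/3)
L(W) = 5 (L(W) = 2 + 3 = 5)
R(d) = 15 - d*(2 + d)/3 (R(d) = 3*5 - d*(2 + d)/3 = 15 - d*(2 + d)/3)
b = 40 (b = (-19 + (15 - ⅓*(-4)*(2 - 4)))*(-6) = (-19 + (15 - ⅓*(-4)*(-2)))*(-6) = (-19 + (15 - 8/3))*(-6) = (-19 + 37/3)*(-6) = -20/3*(-6) = 40)
-672/307 + b*(-587) = -672/307 + 40*(-587) = -672*1/307 - 23480 = -672/307 - 23480 = -7209032/307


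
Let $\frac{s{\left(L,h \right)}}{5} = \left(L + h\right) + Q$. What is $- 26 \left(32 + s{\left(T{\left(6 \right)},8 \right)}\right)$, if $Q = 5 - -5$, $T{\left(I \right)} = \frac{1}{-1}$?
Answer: $-3042$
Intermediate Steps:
$T{\left(I \right)} = -1$
$Q = 10$ ($Q = 5 + 5 = 10$)
$s{\left(L,h \right)} = 50 + 5 L + 5 h$ ($s{\left(L,h \right)} = 5 \left(\left(L + h\right) + 10\right) = 5 \left(10 + L + h\right) = 50 + 5 L + 5 h$)
$- 26 \left(32 + s{\left(T{\left(6 \right)},8 \right)}\right) = - 26 \left(32 + \left(50 + 5 \left(-1\right) + 5 \cdot 8\right)\right) = - 26 \left(32 + \left(50 - 5 + 40\right)\right) = - 26 \left(32 + 85\right) = \left(-26\right) 117 = -3042$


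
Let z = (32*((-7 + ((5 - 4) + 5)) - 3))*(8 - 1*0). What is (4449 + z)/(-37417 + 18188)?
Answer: -3425/19229 ≈ -0.17812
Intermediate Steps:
z = -1024 (z = (32*((-7 + (1 + 5)) - 3))*(8 + 0) = (32*((-7 + 6) - 3))*8 = (32*(-1 - 3))*8 = (32*(-4))*8 = -128*8 = -1024)
(4449 + z)/(-37417 + 18188) = (4449 - 1024)/(-37417 + 18188) = 3425/(-19229) = 3425*(-1/19229) = -3425/19229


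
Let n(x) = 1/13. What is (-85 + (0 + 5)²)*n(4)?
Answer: -60/13 ≈ -4.6154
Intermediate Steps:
n(x) = 1/13
(-85 + (0 + 5)²)*n(4) = (-85 + (0 + 5)²)*(1/13) = (-85 + 5²)*(1/13) = (-85 + 25)*(1/13) = -60*1/13 = -60/13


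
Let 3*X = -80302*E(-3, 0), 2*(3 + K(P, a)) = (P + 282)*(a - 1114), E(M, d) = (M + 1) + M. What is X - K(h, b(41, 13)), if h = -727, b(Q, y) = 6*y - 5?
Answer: -586697/6 ≈ -97783.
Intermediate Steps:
E(M, d) = 1 + 2*M (E(M, d) = (1 + M) + M = 1 + 2*M)
b(Q, y) = -5 + 6*y
K(P, a) = -3 + (-1114 + a)*(282 + P)/2 (K(P, a) = -3 + ((P + 282)*(a - 1114))/2 = -3 + ((282 + P)*(-1114 + a))/2 = -3 + ((-1114 + a)*(282 + P))/2 = -3 + (-1114 + a)*(282 + P)/2)
X = 401510/3 (X = (-80302*(1 + 2*(-3)))/3 = (-80302*(1 - 6))/3 = (-80302*(-5))/3 = (1/3)*401510 = 401510/3 ≈ 1.3384e+5)
X - K(h, b(41, 13)) = 401510/3 - (-157077 - 557*(-727) + 141*(-5 + 6*13) + (1/2)*(-727)*(-5 + 6*13)) = 401510/3 - (-157077 + 404939 + 141*(-5 + 78) + (1/2)*(-727)*(-5 + 78)) = 401510/3 - (-157077 + 404939 + 141*73 + (1/2)*(-727)*73) = 401510/3 - (-157077 + 404939 + 10293 - 53071/2) = 401510/3 - 1*463239/2 = 401510/3 - 463239/2 = -586697/6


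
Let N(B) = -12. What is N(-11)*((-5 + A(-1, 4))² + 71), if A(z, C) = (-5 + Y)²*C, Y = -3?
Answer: -756864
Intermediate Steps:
A(z, C) = 64*C (A(z, C) = (-5 - 3)²*C = (-8)²*C = 64*C)
N(-11)*((-5 + A(-1, 4))² + 71) = -12*((-5 + 64*4)² + 71) = -12*((-5 + 256)² + 71) = -12*(251² + 71) = -12*(63001 + 71) = -12*63072 = -756864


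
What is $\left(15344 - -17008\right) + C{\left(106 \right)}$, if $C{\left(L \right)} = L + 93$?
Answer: $32551$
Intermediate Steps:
$C{\left(L \right)} = 93 + L$
$\left(15344 - -17008\right) + C{\left(106 \right)} = \left(15344 - -17008\right) + \left(93 + 106\right) = \left(15344 + 17008\right) + 199 = 32352 + 199 = 32551$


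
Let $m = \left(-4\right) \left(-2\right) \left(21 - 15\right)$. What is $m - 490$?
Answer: $-442$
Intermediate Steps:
$m = 48$ ($m = 8 \cdot 6 = 48$)
$m - 490 = 48 - 490 = -442$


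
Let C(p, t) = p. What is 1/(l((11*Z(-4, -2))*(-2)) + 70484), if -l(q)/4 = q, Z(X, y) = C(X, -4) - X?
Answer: 1/70484 ≈ 1.4188e-5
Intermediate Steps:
Z(X, y) = 0 (Z(X, y) = X - X = 0)
l(q) = -4*q
1/(l((11*Z(-4, -2))*(-2)) + 70484) = 1/(-4*11*0*(-2) + 70484) = 1/(-0*(-2) + 70484) = 1/(-4*0 + 70484) = 1/(0 + 70484) = 1/70484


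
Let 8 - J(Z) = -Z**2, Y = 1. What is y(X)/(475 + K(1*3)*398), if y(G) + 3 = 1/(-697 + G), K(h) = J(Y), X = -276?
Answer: -2920/3947461 ≈ -0.00073972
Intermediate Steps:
J(Z) = 8 + Z**2 (J(Z) = 8 - (-1)*Z**2 = 8 + Z**2)
K(h) = 9 (K(h) = 8 + 1**2 = 8 + 1 = 9)
y(G) = -3 + 1/(-697 + G)
y(X)/(475 + K(1*3)*398) = ((2092 - 3*(-276))/(-697 - 276))/(475 + 9*398) = ((2092 + 828)/(-973))/(475 + 3582) = -1/973*2920/4057 = -2920/973*1/4057 = -2920/3947461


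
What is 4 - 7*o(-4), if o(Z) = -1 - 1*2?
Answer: 25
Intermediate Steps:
o(Z) = -3 (o(Z) = -1 - 2 = -3)
4 - 7*o(-4) = 4 - 7*(-3) = 4 + 21 = 25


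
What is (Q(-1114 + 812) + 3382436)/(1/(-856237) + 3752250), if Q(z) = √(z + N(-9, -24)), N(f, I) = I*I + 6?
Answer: 2896166853332/3212815283249 + 1712474*√70/3212815283249 ≈ 0.90145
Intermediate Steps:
N(f, I) = 6 + I² (N(f, I) = I² + 6 = 6 + I²)
Q(z) = √(582 + z) (Q(z) = √(z + (6 + (-24)²)) = √(z + (6 + 576)) = √(z + 582) = √(582 + z))
(Q(-1114 + 812) + 3382436)/(1/(-856237) + 3752250) = (√(582 + (-1114 + 812)) + 3382436)/(1/(-856237) + 3752250) = (√(582 - 302) + 3382436)/(-1/856237 + 3752250) = (√280 + 3382436)/(3212815283249/856237) = (2*√70 + 3382436)*(856237/3212815283249) = (3382436 + 2*√70)*(856237/3212815283249) = 2896166853332/3212815283249 + 1712474*√70/3212815283249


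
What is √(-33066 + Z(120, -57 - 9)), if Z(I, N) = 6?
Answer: 2*I*√8265 ≈ 181.82*I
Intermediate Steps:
√(-33066 + Z(120, -57 - 9)) = √(-33066 + 6) = √(-33060) = 2*I*√8265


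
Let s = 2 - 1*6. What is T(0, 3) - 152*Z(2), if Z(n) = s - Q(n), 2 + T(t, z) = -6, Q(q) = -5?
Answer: -160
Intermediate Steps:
s = -4 (s = 2 - 6 = -4)
T(t, z) = -8 (T(t, z) = -2 - 6 = -8)
Z(n) = 1 (Z(n) = -4 - 1*(-5) = -4 + 5 = 1)
T(0, 3) - 152*Z(2) = -8 - 152*1 = -8 - 152 = -160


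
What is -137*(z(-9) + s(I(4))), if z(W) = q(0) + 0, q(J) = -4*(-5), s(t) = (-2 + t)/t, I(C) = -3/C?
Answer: -9727/3 ≈ -3242.3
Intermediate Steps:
s(t) = (-2 + t)/t
q(J) = 20
z(W) = 20 (z(W) = 20 + 0 = 20)
-137*(z(-9) + s(I(4))) = -137*(20 + (-2 - 3/4)/((-3/4))) = -137*(20 + (-2 - 3*¼)/((-3*¼))) = -137*(20 + (-2 - ¾)/(-¾)) = -137*(20 - 4/3*(-11/4)) = -137*(20 + 11/3) = -137*71/3 = -9727/3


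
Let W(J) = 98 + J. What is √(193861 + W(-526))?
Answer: √193433 ≈ 439.81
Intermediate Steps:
√(193861 + W(-526)) = √(193861 + (98 - 526)) = √(193861 - 428) = √193433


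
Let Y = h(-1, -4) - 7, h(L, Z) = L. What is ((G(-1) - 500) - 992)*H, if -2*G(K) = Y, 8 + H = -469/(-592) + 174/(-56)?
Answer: 3975285/259 ≈ 15349.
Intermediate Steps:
H = -42745/4144 (H = -8 + (-469/(-592) + 174/(-56)) = -8 + (-469*(-1/592) + 174*(-1/56)) = -8 + (469/592 - 87/28) = -8 - 9593/4144 = -42745/4144 ≈ -10.315)
Y = -8 (Y = -1 - 7 = -8)
G(K) = 4 (G(K) = -1/2*(-8) = 4)
((G(-1) - 500) - 992)*H = ((4 - 500) - 992)*(-42745/4144) = (-496 - 992)*(-42745/4144) = -1488*(-42745/4144) = 3975285/259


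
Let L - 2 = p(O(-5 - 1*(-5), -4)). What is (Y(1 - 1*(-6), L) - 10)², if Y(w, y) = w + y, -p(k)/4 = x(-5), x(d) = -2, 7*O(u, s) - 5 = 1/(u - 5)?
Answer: 49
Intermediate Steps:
O(u, s) = 5/7 + 1/(7*(-5 + u)) (O(u, s) = 5/7 + 1/(7*(u - 5)) = 5/7 + 1/(7*(-5 + u)))
p(k) = 8 (p(k) = -4*(-2) = 8)
L = 10 (L = 2 + 8 = 10)
(Y(1 - 1*(-6), L) - 10)² = (((1 - 1*(-6)) + 10) - 10)² = (((1 + 6) + 10) - 10)² = ((7 + 10) - 10)² = (17 - 10)² = 7² = 49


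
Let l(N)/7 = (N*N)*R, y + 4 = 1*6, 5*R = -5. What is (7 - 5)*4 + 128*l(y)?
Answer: -3576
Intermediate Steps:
R = -1 (R = (1/5)*(-5) = -1)
y = 2 (y = -4 + 1*6 = -4 + 6 = 2)
l(N) = -7*N**2 (l(N) = 7*((N*N)*(-1)) = 7*(N**2*(-1)) = 7*(-N**2) = -7*N**2)
(7 - 5)*4 + 128*l(y) = (7 - 5)*4 + 128*(-7*2**2) = 2*4 + 128*(-7*4) = 8 + 128*(-28) = 8 - 3584 = -3576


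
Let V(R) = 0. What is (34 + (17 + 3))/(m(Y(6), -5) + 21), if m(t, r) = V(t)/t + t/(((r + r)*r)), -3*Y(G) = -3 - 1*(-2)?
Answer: 8100/3151 ≈ 2.5706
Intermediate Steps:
Y(G) = ⅓ (Y(G) = -(-3 - 1*(-2))/3 = -(-3 + 2)/3 = -⅓*(-1) = ⅓)
m(t, r) = t/(2*r²) (m(t, r) = 0/t + t/(((r + r)*r)) = 0 + t/(((2*r)*r)) = 0 + t/((2*r²)) = 0 + t*(1/(2*r²)) = 0 + t/(2*r²) = t/(2*r²))
(34 + (17 + 3))/(m(Y(6), -5) + 21) = (34 + (17 + 3))/((½)*(⅓)/(-5)² + 21) = (34 + 20)/((½)*(⅓)*(1/25) + 21) = 54/(1/150 + 21) = 54/(3151/150) = 54*(150/3151) = 8100/3151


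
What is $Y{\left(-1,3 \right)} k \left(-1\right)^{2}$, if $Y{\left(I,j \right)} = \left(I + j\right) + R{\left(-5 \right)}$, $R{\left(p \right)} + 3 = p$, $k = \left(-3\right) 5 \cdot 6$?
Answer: $540$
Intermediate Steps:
$k = -90$ ($k = \left(-15\right) 6 = -90$)
$R{\left(p \right)} = -3 + p$
$Y{\left(I,j \right)} = -8 + I + j$ ($Y{\left(I,j \right)} = \left(I + j\right) - 8 = -8 + I + j$)
$Y{\left(-1,3 \right)} k \left(-1\right)^{2} = \left(-8 - 1 + 3\right) \left(-90\right) \left(-1\right)^{2} = \left(-6\right) \left(-90\right) 1 = 540 \cdot 1 = 540$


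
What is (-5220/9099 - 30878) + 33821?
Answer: 2974793/1011 ≈ 2942.4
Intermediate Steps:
(-5220/9099 - 30878) + 33821 = (-5220*1/9099 - 30878) + 33821 = (-580/1011 - 30878) + 33821 = -31218238/1011 + 33821 = 2974793/1011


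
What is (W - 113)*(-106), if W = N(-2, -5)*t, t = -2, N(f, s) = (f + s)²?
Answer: 22366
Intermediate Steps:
W = -98 (W = (-2 - 5)²*(-2) = (-7)²*(-2) = 49*(-2) = -98)
(W - 113)*(-106) = (-98 - 113)*(-106) = -211*(-106) = 22366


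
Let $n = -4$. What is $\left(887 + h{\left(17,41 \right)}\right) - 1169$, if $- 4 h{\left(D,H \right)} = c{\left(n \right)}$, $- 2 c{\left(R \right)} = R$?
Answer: $- \frac{565}{2} \approx -282.5$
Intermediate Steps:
$c{\left(R \right)} = - \frac{R}{2}$
$h{\left(D,H \right)} = - \frac{1}{2}$ ($h{\left(D,H \right)} = - \frac{\left(- \frac{1}{2}\right) \left(-4\right)}{4} = \left(- \frac{1}{4}\right) 2 = - \frac{1}{2}$)
$\left(887 + h{\left(17,41 \right)}\right) - 1169 = \left(887 - \frac{1}{2}\right) - 1169 = \frac{1773}{2} - 1169 = - \frac{565}{2}$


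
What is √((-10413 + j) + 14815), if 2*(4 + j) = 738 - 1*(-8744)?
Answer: √9139 ≈ 95.598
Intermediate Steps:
j = 4737 (j = -4 + (738 - 1*(-8744))/2 = -4 + (738 + 8744)/2 = -4 + (½)*9482 = -4 + 4741 = 4737)
√((-10413 + j) + 14815) = √((-10413 + 4737) + 14815) = √(-5676 + 14815) = √9139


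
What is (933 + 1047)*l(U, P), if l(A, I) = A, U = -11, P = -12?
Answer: -21780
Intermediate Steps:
(933 + 1047)*l(U, P) = (933 + 1047)*(-11) = 1980*(-11) = -21780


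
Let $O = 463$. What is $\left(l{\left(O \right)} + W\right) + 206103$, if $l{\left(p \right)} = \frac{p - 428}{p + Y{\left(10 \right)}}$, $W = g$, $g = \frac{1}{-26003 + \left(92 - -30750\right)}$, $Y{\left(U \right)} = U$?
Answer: $\frac{471738403079}{2288847} \approx 2.061 \cdot 10^{5}$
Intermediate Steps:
$g = \frac{1}{4839}$ ($g = \frac{1}{-26003 + \left(92 + 30750\right)} = \frac{1}{-26003 + 30842} = \frac{1}{4839} \approx 0.00020665$)
$W = \frac{1}{4839} \approx 0.00020665$
$l{\left(p \right)} = \frac{-428 + p}{10 + p}$ ($l{\left(p \right)} = \frac{p - 428}{p + 10} = \frac{-428 + p}{10 + p}$)
$\left(l{\left(O \right)} + W\right) + 206103 = \left(\frac{-428 + 463}{10 + 463} + \frac{1}{4839}\right) + 206103 = \left(\frac{1}{473} \cdot 35 + \frac{1}{4839}\right) + 206103 = \left(\frac{35}{473} + \frac{1}{4839}\right) + 206103 = \frac{169838}{2288847} + 206103 = \frac{471738403079}{2288847}$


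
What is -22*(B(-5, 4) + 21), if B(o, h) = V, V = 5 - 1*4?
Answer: -484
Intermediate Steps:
V = 1 (V = 5 - 4 = 1)
B(o, h) = 1
-22*(B(-5, 4) + 21) = -22*(1 + 21) = -22*22 = -484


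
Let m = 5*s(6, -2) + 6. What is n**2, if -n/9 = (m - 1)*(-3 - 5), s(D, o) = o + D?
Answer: 3240000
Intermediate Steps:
s(D, o) = D + o
m = 26 (m = 5*(6 - 2) + 6 = 5*4 + 6 = 20 + 6 = 26)
n = 1800 (n = -9*(26 - 1)*(-3 - 5) = -225*(-8) = -9*(-200) = 1800)
n**2 = 1800**2 = 3240000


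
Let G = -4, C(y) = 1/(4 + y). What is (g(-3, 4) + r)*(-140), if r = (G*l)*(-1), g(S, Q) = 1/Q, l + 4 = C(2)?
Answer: 6335/3 ≈ 2111.7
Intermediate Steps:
l = -23/6 (l = -4 + 1/(4 + 2) = -4 + 1/6 = -4 + ⅙ = -23/6 ≈ -3.8333)
g(S, Q) = 1/Q
r = -46/3 (r = -4*(-23/6)*(-1) = (46/3)*(-1) = -46/3 ≈ -15.333)
(g(-3, 4) + r)*(-140) = (1/4 - 46/3)*(-140) = (¼ - 46/3)*(-140) = -181/12*(-140) = 6335/3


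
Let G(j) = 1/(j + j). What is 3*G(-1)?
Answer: -3/2 ≈ -1.5000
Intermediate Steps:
G(j) = 1/(2*j)
3*G(-1) = 3*((½)/(-1)) = 3*((½)*(-1)) = 3*(-½) = -3/2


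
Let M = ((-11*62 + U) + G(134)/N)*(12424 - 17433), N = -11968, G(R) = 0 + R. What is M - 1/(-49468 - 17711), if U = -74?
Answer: 1522314481681265/401999136 ≈ 3.7869e+6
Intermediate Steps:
G(R) = R
M = 22660570739/5984 (M = ((-11*62 - 74) + 134/(-11968))*(12424 - 17433) = ((-682 - 74) + 134*(-1/11968))*(-5009) = (-756 - 67/5984)*(-5009) = -4523971/5984*(-5009) = 22660570739/5984 ≈ 3.7869e+6)
M - 1/(-49468 - 17711) = 22660570739/5984 - 1/(-49468 - 17711) = 22660570739/5984 - 1/(-67179) = 22660570739/5984 - 1*(-1/67179) = 22660570739/5984 + 1/67179 = 1522314481681265/401999136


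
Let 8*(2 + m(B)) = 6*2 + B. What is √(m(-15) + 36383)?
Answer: √582090/4 ≈ 190.74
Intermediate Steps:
m(B) = -½ + B/8 (m(B) = -2 + (6*2 + B)/8 = -2 + (12 + B)/8 = -2 + (3/2 + B/8) = -½ + B/8)
√(m(-15) + 36383) = √((-½ + (⅛)*(-15)) + 36383) = √((-½ - 15/8) + 36383) = √(-19/8 + 36383) = √(291045/8) = √582090/4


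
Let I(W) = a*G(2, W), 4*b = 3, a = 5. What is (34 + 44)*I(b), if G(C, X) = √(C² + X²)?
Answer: 195*√73/2 ≈ 833.04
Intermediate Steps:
b = ¾ (b = (¼)*3 = ¾ ≈ 0.75000)
I(W) = 5*√(4 + W²) (I(W) = 5*√(2² + W²) = 5*√(4 + W²))
(34 + 44)*I(b) = (34 + 44)*(5*√(4 + (¾)²)) = 78*(5*√(4 + 9/16)) = 78*(5*√(73/16)) = 78*(5*(√73/4)) = 78*(5*√73/4) = 195*√73/2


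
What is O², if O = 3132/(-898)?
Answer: 2452356/201601 ≈ 12.164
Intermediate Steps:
O = -1566/449 (O = 3132*(-1/898) = -1566/449 ≈ -3.4878)
O² = (-1566/449)² = 2452356/201601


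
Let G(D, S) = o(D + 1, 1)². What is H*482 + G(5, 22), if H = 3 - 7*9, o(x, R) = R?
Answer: -28919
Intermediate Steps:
G(D, S) = 1 (G(D, S) = 1² = 1)
H = -60 (H = 3 - 63 = -60)
H*482 + G(5, 22) = -60*482 + 1 = -28920 + 1 = -28919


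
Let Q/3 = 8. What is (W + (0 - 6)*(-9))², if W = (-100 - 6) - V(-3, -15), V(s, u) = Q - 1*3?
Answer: 5329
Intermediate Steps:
Q = 24 (Q = 3*8 = 24)
V(s, u) = 21 (V(s, u) = 24 - 1*3 = 24 - 3 = 21)
W = -127 (W = (-100 - 6) - 1*21 = -106 - 21 = -127)
(W + (0 - 6)*(-9))² = (-127 + (0 - 6)*(-9))² = (-127 - 6*(-9))² = (-127 + 54)² = (-73)² = 5329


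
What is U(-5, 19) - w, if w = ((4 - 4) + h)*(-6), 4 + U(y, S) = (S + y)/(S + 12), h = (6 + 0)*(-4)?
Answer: -4574/31 ≈ -147.55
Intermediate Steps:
h = -24 (h = 6*(-4) = -24)
U(y, S) = -4 + (S + y)/(12 + S) (U(y, S) = -4 + (S + y)/(S + 12) = -4 + (S + y)/(12 + S))
w = 144 (w = ((4 - 4) - 24)*(-6) = (0 - 24)*(-6) = -24*(-6) = 144)
U(-5, 19) - w = (-48 - 5 - 3*19)/(12 + 19) - 1*144 = (-48 - 5 - 57)/31 - 144 = (1/31)*(-110) - 144 = -110/31 - 144 = -4574/31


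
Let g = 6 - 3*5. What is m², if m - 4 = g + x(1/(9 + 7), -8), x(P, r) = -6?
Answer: 121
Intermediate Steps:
g = -9 (g = 6 - 15 = -9)
m = -11 (m = 4 + (-9 - 6) = 4 - 15 = -11)
m² = (-11)² = 121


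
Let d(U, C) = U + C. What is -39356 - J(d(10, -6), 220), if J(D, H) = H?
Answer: -39576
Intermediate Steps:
d(U, C) = C + U
-39356 - J(d(10, -6), 220) = -39356 - 1*220 = -39356 - 220 = -39576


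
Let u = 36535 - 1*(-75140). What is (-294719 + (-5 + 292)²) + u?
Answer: -100675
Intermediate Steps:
u = 111675 (u = 36535 + 75140 = 111675)
(-294719 + (-5 + 292)²) + u = (-294719 + (-5 + 292)²) + 111675 = (-294719 + 287²) + 111675 = (-294719 + 82369) + 111675 = -212350 + 111675 = -100675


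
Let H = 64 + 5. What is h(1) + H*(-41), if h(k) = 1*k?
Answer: -2828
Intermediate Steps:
h(k) = k
H = 69
h(1) + H*(-41) = 1 + 69*(-41) = 1 - 2829 = -2828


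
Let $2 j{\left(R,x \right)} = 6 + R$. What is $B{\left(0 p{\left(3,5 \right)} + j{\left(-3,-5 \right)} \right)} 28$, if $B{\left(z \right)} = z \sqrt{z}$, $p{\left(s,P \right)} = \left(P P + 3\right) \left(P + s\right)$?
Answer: $21 \sqrt{6} \approx 51.439$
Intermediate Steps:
$j{\left(R,x \right)} = 3 + \frac{R}{2}$ ($j{\left(R,x \right)} = \frac{6 + R}{2} = 3 + \frac{R}{2}$)
$p{\left(s,P \right)} = \left(3 + P^{2}\right) \left(P + s\right)$ ($p{\left(s,P \right)} = \left(P^{2} + 3\right) \left(P + s\right) = \left(3 + P^{2}\right) \left(P + s\right)$)
$B{\left(z \right)} = z^{\frac{3}{2}}$
$B{\left(0 p{\left(3,5 \right)} + j{\left(-3,-5 \right)} \right)} 28 = \left(0 \left(5^{3} + 3 \cdot 5 + 3 \cdot 3 + 3 \cdot 5^{2}\right) + \left(3 + \frac{1}{2} \left(-3\right)\right)\right)^{\frac{3}{2}} \cdot 28 = \left(0 \left(125 + 15 + 9 + 3 \cdot 25\right) + \left(3 - \frac{3}{2}\right)\right)^{\frac{3}{2}} \cdot 28 = \left(0 \left(125 + 15 + 9 + 75\right) + \frac{3}{2}\right)^{\frac{3}{2}} \cdot 28 = \left(0 \cdot 224 + \frac{3}{2}\right)^{\frac{3}{2}} \cdot 28 = \left(0 + \frac{3}{2}\right)^{\frac{3}{2}} \cdot 28 = \left(\frac{3}{2}\right)^{\frac{3}{2}} \cdot 28 = \frac{3 \sqrt{6}}{4} \cdot 28 = 21 \sqrt{6}$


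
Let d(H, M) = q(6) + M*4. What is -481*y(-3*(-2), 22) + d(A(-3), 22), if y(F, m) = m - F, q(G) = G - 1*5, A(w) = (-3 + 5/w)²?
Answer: -7607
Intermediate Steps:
q(G) = -5 + G (q(G) = G - 5 = -5 + G)
d(H, M) = 1 + 4*M (d(H, M) = (-5 + 6) + M*4 = 1 + 4*M)
-481*y(-3*(-2), 22) + d(A(-3), 22) = -481*(22 - (-3)*(-2)) + (1 + 4*22) = -481*(22 - 1*6) + (1 + 88) = -481*(22 - 6) + 89 = -481*16 + 89 = -7696 + 89 = -7607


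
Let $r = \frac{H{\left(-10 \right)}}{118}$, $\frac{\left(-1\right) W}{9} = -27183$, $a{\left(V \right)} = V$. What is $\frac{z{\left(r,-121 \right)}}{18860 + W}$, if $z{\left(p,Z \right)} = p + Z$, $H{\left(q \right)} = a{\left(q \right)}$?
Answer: $- \frac{7144}{15546913} \approx -0.00045951$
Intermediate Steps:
$W = 244647$ ($W = \left(-9\right) \left(-27183\right) = 244647$)
$H{\left(q \right)} = q$
$r = - \frac{5}{59}$ ($r = - \frac{10}{118} = \left(-10\right) \frac{1}{118} = - \frac{5}{59} \approx -0.084746$)
$z{\left(p,Z \right)} = Z + p$
$\frac{z{\left(r,-121 \right)}}{18860 + W} = \frac{-121 - \frac{5}{59}}{18860 + 244647} = - \frac{7144}{59 \cdot 263507} = \left(- \frac{7144}{59}\right) \frac{1}{263507} = - \frac{7144}{15546913}$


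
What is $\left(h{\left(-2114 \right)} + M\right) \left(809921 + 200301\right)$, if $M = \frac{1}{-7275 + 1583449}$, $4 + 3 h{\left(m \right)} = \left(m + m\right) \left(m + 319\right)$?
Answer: $\frac{2014043904624247239}{788087} \approx 2.5556 \cdot 10^{12}$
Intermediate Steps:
$h{\left(m \right)} = - \frac{4}{3} + \frac{2 m \left(319 + m\right)}{3}$ ($h{\left(m \right)} = - \frac{4}{3} + \frac{\left(m + m\right) \left(m + 319\right)}{3} = - \frac{4}{3} + \frac{2 m \left(319 + m\right)}{3}$)
$M = \frac{1}{1576174} \approx 6.3445 \cdot 10^{-7}$
$\left(h{\left(-2114 \right)} + M\right) \left(809921 + 200301\right) = \left(\left(- \frac{4}{3} + \frac{2 \left(-2114\right)^{2}}{3} + \frac{638}{3} \left(-2114\right)\right) + \frac{1}{1576174}\right) \left(809921 + 200301\right) = \left(\left(- \frac{4}{3} + \frac{2}{3} \cdot 4468996 - \frac{1348732}{3}\right) + \frac{1}{1576174}\right) 1010222 = \left(\left(- \frac{4}{3} + \frac{8937992}{3} - \frac{1348732}{3}\right) + \frac{1}{1576174}\right) 1010222 = \left(2529752 + \frac{1}{1576174}\right) 1010222 = \frac{3987329328849}{1576174} \cdot 1010222 = \frac{2014043904624247239}{788087}$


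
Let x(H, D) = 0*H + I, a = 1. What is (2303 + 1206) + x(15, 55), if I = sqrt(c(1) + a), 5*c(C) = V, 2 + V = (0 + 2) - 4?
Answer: 3509 + sqrt(5)/5 ≈ 3509.4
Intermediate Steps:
V = -4 (V = -2 + ((0 + 2) - 4) = -2 + (2 - 4) = -2 - 2 = -4)
c(C) = -4/5 (c(C) = (1/5)*(-4) = -4/5)
I = sqrt(5)/5 (I = sqrt(-4/5 + 1) = sqrt(1/5) = sqrt(5)/5 ≈ 0.44721)
x(H, D) = sqrt(5)/5 (x(H, D) = 0*H + sqrt(5)/5 = 0 + sqrt(5)/5 = sqrt(5)/5)
(2303 + 1206) + x(15, 55) = (2303 + 1206) + sqrt(5)/5 = 3509 + sqrt(5)/5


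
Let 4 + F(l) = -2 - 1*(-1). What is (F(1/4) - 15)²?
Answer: 400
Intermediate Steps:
F(l) = -5 (F(l) = -4 + (-2 - 1*(-1)) = -4 + (-2 + 1) = -4 - 1 = -5)
(F(1/4) - 15)² = (-5 - 15)² = (-20)² = 400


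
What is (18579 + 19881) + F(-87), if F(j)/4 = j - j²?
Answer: 7836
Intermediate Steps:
F(j) = -4*j² + 4*j (F(j) = 4*(j - j²) = -4*j² + 4*j)
(18579 + 19881) + F(-87) = (18579 + 19881) + 4*(-87)*(1 - 1*(-87)) = 38460 + 4*(-87)*(1 + 87) = 38460 + 4*(-87)*88 = 38460 - 30624 = 7836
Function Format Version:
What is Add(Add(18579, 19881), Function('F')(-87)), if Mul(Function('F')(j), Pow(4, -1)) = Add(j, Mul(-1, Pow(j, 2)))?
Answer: 7836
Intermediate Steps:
Function('F')(j) = Add(Mul(-4, Pow(j, 2)), Mul(4, j)) (Function('F')(j) = Mul(4, Add(j, Mul(-1, Pow(j, 2)))) = Add(Mul(-4, Pow(j, 2)), Mul(4, j)))
Add(Add(18579, 19881), Function('F')(-87)) = Add(Add(18579, 19881), Mul(4, -87, Add(1, Mul(-1, -87)))) = Add(38460, Mul(4, -87, Add(1, 87))) = Add(38460, Mul(4, -87, 88)) = Add(38460, -30624) = 7836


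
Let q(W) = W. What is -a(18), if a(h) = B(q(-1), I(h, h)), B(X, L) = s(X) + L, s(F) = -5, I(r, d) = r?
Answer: -13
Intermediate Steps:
B(X, L) = -5 + L
a(h) = -5 + h
-a(18) = -(-5 + 18) = -1*13 = -13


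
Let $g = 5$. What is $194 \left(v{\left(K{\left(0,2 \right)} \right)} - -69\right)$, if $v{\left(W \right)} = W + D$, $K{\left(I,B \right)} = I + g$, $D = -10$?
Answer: $12416$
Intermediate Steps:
$K{\left(I,B \right)} = 5 + I$ ($K{\left(I,B \right)} = I + 5 = 5 + I$)
$v{\left(W \right)} = -10 + W$ ($v{\left(W \right)} = W - 10 = -10 + W$)
$194 \left(v{\left(K{\left(0,2 \right)} \right)} - -69\right) = 194 \left(\left(-10 + \left(5 + 0\right)\right) - -69\right) = 194 \left(\left(-10 + 5\right) + \left(-7 + 76\right)\right) = 194 \left(-5 + 69\right) = 194 \cdot 64 = 12416$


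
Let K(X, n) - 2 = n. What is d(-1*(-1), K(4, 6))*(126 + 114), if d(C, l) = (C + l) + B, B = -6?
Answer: 720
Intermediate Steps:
K(X, n) = 2 + n
d(C, l) = -6 + C + l (d(C, l) = (C + l) - 6 = -6 + C + l)
d(-1*(-1), K(4, 6))*(126 + 114) = (-6 - 1*(-1) + (2 + 6))*(126 + 114) = (-6 + 1 + 8)*240 = 3*240 = 720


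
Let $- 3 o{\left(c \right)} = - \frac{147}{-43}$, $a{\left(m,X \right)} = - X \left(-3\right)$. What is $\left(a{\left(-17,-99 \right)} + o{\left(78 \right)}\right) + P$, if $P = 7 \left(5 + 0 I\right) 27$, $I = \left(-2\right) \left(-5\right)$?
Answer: $\frac{27815}{43} \approx 646.86$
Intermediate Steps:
$I = 10$
$a{\left(m,X \right)} = 3 X$
$P = 945$ ($P = 7 \left(5 + 0 \cdot 10\right) 27 = 7 \left(5 + 0\right) 27 = 7 \cdot 5 \cdot 27 = 35 \cdot 27 = 945$)
$o{\left(c \right)} = - \frac{49}{43}$ ($o{\left(c \right)} = - \frac{\left(-147\right) \frac{1}{-43}}{3} = - \frac{\left(-147\right) \left(- \frac{1}{43}\right)}{3} = \left(- \frac{1}{3}\right) \frac{147}{43} = - \frac{49}{43}$)
$\left(a{\left(-17,-99 \right)} + o{\left(78 \right)}\right) + P = \left(3 \left(-99\right) - \frac{49}{43}\right) + 945 = \left(-297 - \frac{49}{43}\right) + 945 = - \frac{12820}{43} + 945 = \frac{27815}{43}$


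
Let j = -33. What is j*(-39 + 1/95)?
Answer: 122232/95 ≈ 1286.7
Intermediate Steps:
j*(-39 + 1/95) = -33*(-39 + 1/95) = -33*(-3704/95) = 122232/95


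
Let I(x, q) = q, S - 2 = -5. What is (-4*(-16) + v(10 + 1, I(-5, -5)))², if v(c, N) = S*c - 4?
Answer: 729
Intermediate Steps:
S = -3 (S = 2 - 5 = -3)
v(c, N) = -4 - 3*c (v(c, N) = -3*c - 4 = -4 - 3*c)
(-4*(-16) + v(10 + 1, I(-5, -5)))² = (-4*(-16) + (-4 - 3*(10 + 1)))² = (64 + (-4 - 3*11))² = (64 + (-4 - 33))² = (64 - 37)² = 27² = 729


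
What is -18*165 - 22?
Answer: -2992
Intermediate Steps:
-18*165 - 22 = -2970 - 22 = -2992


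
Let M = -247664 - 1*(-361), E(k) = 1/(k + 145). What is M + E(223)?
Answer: -91007503/368 ≈ -2.4730e+5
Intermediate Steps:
E(k) = 1/(145 + k)
M = -247303 (M = -247664 + 361 = -247303)
M + E(223) = -247303 + 1/(145 + 223) = -247303 + 1/368 = -91007503/368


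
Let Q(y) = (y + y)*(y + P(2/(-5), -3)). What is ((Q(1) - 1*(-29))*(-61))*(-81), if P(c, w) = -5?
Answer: 103761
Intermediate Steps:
Q(y) = 2*y*(-5 + y) (Q(y) = (y + y)*(y - 5) = (2*y)*(-5 + y) = 2*y*(-5 + y))
((Q(1) - 1*(-29))*(-61))*(-81) = ((2*1*(-5 + 1) - 1*(-29))*(-61))*(-81) = ((2*1*(-4) + 29)*(-61))*(-81) = ((-8 + 29)*(-61))*(-81) = (21*(-61))*(-81) = -1281*(-81) = 103761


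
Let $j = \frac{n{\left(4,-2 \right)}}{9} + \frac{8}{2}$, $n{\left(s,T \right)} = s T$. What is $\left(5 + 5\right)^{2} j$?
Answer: $\frac{2800}{9} \approx 311.11$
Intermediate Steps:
$n{\left(s,T \right)} = T s$
$j = \frac{28}{9}$ ($j = \frac{\left(-2\right) 4}{9} + \frac{8}{2} = \left(-8\right) \frac{1}{9} + 8 \cdot \frac{1}{2} = - \frac{8}{9} + 4 = \frac{28}{9} \approx 3.1111$)
$\left(5 + 5\right)^{2} j = \left(5 + 5\right)^{2} \cdot \frac{28}{9} = 10^{2} \cdot \frac{28}{9} = 100 \cdot \frac{28}{9} = \frac{2800}{9}$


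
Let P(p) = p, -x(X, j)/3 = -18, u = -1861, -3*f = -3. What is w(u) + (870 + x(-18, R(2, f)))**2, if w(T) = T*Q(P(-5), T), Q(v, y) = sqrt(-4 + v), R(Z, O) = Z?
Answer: 853776 - 5583*I ≈ 8.5378e+5 - 5583.0*I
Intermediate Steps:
f = 1 (f = -1/3*(-3) = 1)
x(X, j) = 54 (x(X, j) = -3*(-18) = 54)
w(T) = 3*I*T (w(T) = T*sqrt(-4 - 5) = T*sqrt(-9) = T*(3*I) = 3*I*T)
w(u) + (870 + x(-18, R(2, f)))**2 = 3*I*(-1861) + (870 + 54)**2 = -5583*I + 924**2 = -5583*I + 853776 = 853776 - 5583*I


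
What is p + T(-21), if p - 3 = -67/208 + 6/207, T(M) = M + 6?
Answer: -176431/14352 ≈ -12.293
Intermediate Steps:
T(M) = 6 + M
p = 38849/14352 (p = 3 + (-67/208 + 6/207) = 3 + (-67*1/208 + 6*(1/207)) = 3 + (-67/208 + 2/69) = 3 - 4207/14352 = 38849/14352 ≈ 2.7069)
p + T(-21) = 38849/14352 + (6 - 21) = 38849/14352 - 15 = -176431/14352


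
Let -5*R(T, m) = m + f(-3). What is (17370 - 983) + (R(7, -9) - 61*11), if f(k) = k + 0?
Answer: 78592/5 ≈ 15718.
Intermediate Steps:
f(k) = k
R(T, m) = 3/5 - m/5 (R(T, m) = -(m - 3)/5 = -(-3 + m)/5 = 3/5 - m/5)
(17370 - 983) + (R(7, -9) - 61*11) = (17370 - 983) + ((3/5 - 1/5*(-9)) - 61*11) = 16387 + ((3/5 + 9/5) - 671) = 16387 + (12/5 - 671) = 16387 - 3343/5 = 78592/5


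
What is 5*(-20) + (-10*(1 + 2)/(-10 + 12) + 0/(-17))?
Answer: -115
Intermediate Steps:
5*(-20) + (-10*(1 + 2)/(-10 + 12) + 0/(-17)) = -100 + (-10/(2/3) + 0*(-1/17)) = -100 + (-10/(2*(1/3)) + 0) = -100 + (-10/2/3 + 0) = -100 + (-10*3/2 + 0) = -100 + (-15 + 0) = -100 - 15 = -115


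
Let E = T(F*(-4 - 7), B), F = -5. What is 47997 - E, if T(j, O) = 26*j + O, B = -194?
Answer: 46761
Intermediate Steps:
T(j, O) = O + 26*j
E = 1236 (E = -194 + 26*(-5*(-4 - 7)) = -194 + 26*(-5*(-11)) = -194 + 26*55 = -194 + 1430 = 1236)
47997 - E = 47997 - 1*1236 = 47997 - 1236 = 46761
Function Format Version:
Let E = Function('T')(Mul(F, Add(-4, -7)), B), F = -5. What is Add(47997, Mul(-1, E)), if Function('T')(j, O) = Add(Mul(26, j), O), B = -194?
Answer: 46761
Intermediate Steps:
Function('T')(j, O) = Add(O, Mul(26, j))
E = 1236 (E = Add(-194, Mul(26, Mul(-5, Add(-4, -7)))) = Add(-194, Mul(26, Mul(-5, -11))) = Add(-194, Mul(26, 55)) = Add(-194, 1430) = 1236)
Add(47997, Mul(-1, E)) = Add(47997, Mul(-1, 1236)) = Add(47997, -1236) = 46761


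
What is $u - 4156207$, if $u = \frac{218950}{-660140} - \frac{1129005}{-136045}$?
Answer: $- \frac{574250806952271}{138167302} \approx -4.1562 \cdot 10^{6}$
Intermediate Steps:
$u = \frac{1100791243}{138167302}$ ($u = 218950 \left(- \frac{1}{660140}\right) - - \frac{225801}{27209} = - \frac{21895}{66014} + \frac{225801}{27209} = \frac{1100791243}{138167302} \approx 7.9671$)
$u - 4156207 = \frac{1100791243}{138167302} - 4156207 = - \frac{574250806952271}{138167302}$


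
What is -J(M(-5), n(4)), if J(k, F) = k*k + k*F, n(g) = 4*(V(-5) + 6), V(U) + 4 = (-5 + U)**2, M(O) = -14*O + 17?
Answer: -43065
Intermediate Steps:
M(O) = 17 - 14*O
V(U) = -4 + (-5 + U)**2
n(g) = 408 (n(g) = 4*((-4 + (-5 - 5)**2) + 6) = 4*((-4 + (-10)**2) + 6) = 4*((-4 + 100) + 6) = 4*(96 + 6) = 4*102 = 408)
J(k, F) = k**2 + F*k
-J(M(-5), n(4)) = -(17 - 14*(-5))*(408 + (17 - 14*(-5))) = -(17 + 70)*(408 + (17 + 70)) = -87*(408 + 87) = -87*495 = -1*43065 = -43065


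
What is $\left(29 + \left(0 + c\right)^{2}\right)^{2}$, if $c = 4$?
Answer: $2025$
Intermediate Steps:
$\left(29 + \left(0 + c\right)^{2}\right)^{2} = \left(29 + \left(0 + 4\right)^{2}\right)^{2} = \left(29 + 4^{2}\right)^{2} = \left(29 + 16\right)^{2} = 45^{2} = 2025$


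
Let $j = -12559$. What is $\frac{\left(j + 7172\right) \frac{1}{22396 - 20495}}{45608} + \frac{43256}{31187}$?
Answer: $\frac{3750162146479}{2703938099096} \approx 1.3869$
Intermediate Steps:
$\frac{\left(j + 7172\right) \frac{1}{22396 - 20495}}{45608} + \frac{43256}{31187} = \frac{\left(-12559 + 7172\right) \frac{1}{22396 - 20495}}{45608} + \frac{43256}{31187} = - \frac{5387}{1901} \cdot \frac{1}{45608} + 43256 \cdot \frac{1}{31187} = \left(-5387\right) \frac{1}{1901} \cdot \frac{1}{45608} + \frac{43256}{31187} = \left(- \frac{5387}{1901}\right) \frac{1}{45608} + \frac{43256}{31187} = - \frac{5387}{86700808} + \frac{43256}{31187} = \frac{3750162146479}{2703938099096}$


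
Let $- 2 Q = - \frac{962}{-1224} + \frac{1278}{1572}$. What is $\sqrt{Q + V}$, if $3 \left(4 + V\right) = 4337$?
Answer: $\frac{\sqrt{1029027266594}}{26724} \approx 37.959$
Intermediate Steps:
$V = \frac{4325}{3}$ ($V = -4 + \frac{1}{3} \cdot 4337 = -4 + \frac{4337}{3} = \frac{4325}{3} \approx 1441.7$)
$Q = - \frac{128189}{160344}$ ($Q = - \frac{- \frac{962}{-1224} + \frac{1278}{1572}}{2} = - \frac{\left(-962\right) \left(- \frac{1}{1224}\right) + 1278 \cdot \frac{1}{1572}}{2} = - \frac{\frac{481}{612} + \frac{213}{262}}{2} = \left(- \frac{1}{2}\right) \frac{128189}{80172} = - \frac{128189}{160344} \approx -0.79946$)
$\sqrt{Q + V} = \sqrt{- \frac{128189}{160344} + \frac{4325}{3}} = \sqrt{\frac{231034411}{160344}} = \frac{\sqrt{1029027266594}}{26724}$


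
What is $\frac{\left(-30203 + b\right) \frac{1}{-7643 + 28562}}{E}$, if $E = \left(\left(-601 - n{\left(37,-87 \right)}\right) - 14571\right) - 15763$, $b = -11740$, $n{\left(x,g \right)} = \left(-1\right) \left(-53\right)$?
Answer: $\frac{13981}{216079324} \approx 6.4703 \cdot 10^{-5}$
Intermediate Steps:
$n{\left(x,g \right)} = 53$
$E = -30988$ ($E = \left(\left(-601 - 53\right) - 14571\right) - 15763 = \left(-654 - 14571\right) - 15763 = -15225 - 15763 = -30988$)
$\frac{\left(-30203 + b\right) \frac{1}{-7643 + 28562}}{E} = \frac{\left(-30203 - 11740\right) \frac{1}{-7643 + 28562}}{-30988} = - \frac{41943}{20919} \left(- \frac{1}{30988}\right) = \left(-41943\right) \frac{1}{20919} \left(- \frac{1}{30988}\right) = \left(- \frac{13981}{6973}\right) \left(- \frac{1}{30988}\right) = \frac{13981}{216079324}$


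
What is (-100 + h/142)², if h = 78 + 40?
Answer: 49575681/5041 ≈ 9834.5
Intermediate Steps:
h = 118
(-100 + h/142)² = (-100 + 118/142)² = (-100 + 118*(1/142))² = (-100 + 59/71)² = (-7041/71)² = 49575681/5041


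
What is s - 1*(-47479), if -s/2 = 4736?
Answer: 38007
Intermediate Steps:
s = -9472 (s = -2*4736 = -9472)
s - 1*(-47479) = -9472 - 1*(-47479) = -9472 + 47479 = 38007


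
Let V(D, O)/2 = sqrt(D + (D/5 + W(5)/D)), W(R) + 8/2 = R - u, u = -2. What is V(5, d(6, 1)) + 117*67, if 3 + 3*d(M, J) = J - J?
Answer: 7839 + 2*sqrt(165)/5 ≈ 7844.1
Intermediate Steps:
d(M, J) = -1 (d(M, J) = -1 + (J - J)/3 = -1 + (1/3)*0 = -1 + 0 = -1)
W(R) = -2 + R (W(R) = -4 + (R - 1*(-2)) = -4 + (R + 2) = -4 + (2 + R) = -2 + R)
V(D, O) = 2*sqrt(3/D + 6*D/5) (V(D, O) = 2*sqrt(D + (D/5 + (-2 + 5)/D)) = 2*sqrt(D + (D*(1/5) + 3/D)) = 2*sqrt(D + (D/5 + 3/D)) = 2*sqrt(D + (3/D + D/5)) = 2*sqrt(3/D + 6*D/5))
V(5, d(6, 1)) + 117*67 = 2*sqrt(30*5 + 75/5)/5 + 117*67 = 2*sqrt(150 + 75*(1/5))/5 + 7839 = 2*sqrt(150 + 15)/5 + 7839 = 2*sqrt(165)/5 + 7839 = 7839 + 2*sqrt(165)/5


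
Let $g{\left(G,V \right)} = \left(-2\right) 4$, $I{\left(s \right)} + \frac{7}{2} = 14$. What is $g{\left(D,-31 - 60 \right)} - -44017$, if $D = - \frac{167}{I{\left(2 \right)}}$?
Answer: $44009$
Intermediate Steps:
$I{\left(s \right)} = \frac{21}{2}$ ($I{\left(s \right)} = - \frac{7}{2} + 14 = \frac{21}{2}$)
$D = - \frac{334}{21}$ ($D = - \frac{167}{\frac{21}{2}} = \left(-167\right) \frac{2}{21} = - \frac{334}{21} \approx -15.905$)
$g{\left(G,V \right)} = -8$
$g{\left(D,-31 - 60 \right)} - -44017 = -8 - -44017 = -8 + 44017 = 44009$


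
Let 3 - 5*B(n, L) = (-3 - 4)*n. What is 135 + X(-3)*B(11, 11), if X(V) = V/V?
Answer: 151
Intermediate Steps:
X(V) = 1
B(n, L) = ⅗ + 7*n/5 (B(n, L) = ⅗ - (-3 - 4)*n/5 = ⅗ - (-7)*n/5 = ⅗ + 7*n/5)
135 + X(-3)*B(11, 11) = 135 + 1*(⅗ + (7/5)*11) = 135 + 1*(⅗ + 77/5) = 135 + 1*16 = 135 + 16 = 151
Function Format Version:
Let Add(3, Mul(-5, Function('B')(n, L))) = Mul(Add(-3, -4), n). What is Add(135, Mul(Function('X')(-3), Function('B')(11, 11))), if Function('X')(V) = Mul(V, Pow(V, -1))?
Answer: 151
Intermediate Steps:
Function('X')(V) = 1
Function('B')(n, L) = Add(Rational(3, 5), Mul(Rational(7, 5), n)) (Function('B')(n, L) = Add(Rational(3, 5), Mul(Rational(-1, 5), Mul(Add(-3, -4), n))) = Add(Rational(3, 5), Mul(Rational(-1, 5), Mul(-7, n))) = Add(Rational(3, 5), Mul(Rational(7, 5), n)))
Add(135, Mul(Function('X')(-3), Function('B')(11, 11))) = Add(135, Mul(1, Add(Rational(3, 5), Mul(Rational(7, 5), 11)))) = Add(135, Mul(1, Add(Rational(3, 5), Rational(77, 5)))) = Add(135, Mul(1, 16)) = Add(135, 16) = 151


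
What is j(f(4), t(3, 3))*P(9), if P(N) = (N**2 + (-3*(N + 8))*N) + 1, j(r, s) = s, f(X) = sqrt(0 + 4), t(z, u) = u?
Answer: -1131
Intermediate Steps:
f(X) = 2 (f(X) = sqrt(4) = 2)
P(N) = 1 + N**2 + N*(-24 - 3*N) (P(N) = (N**2 + (-3*(8 + N))*N) + 1 = (N**2 + (-24 - 3*N)*N) + 1 = (N**2 + N*(-24 - 3*N)) + 1 = 1 + N**2 + N*(-24 - 3*N))
j(f(4), t(3, 3))*P(9) = 3*(1 - 24*9 - 2*9**2) = 3*(1 - 216 - 2*81) = 3*(1 - 216 - 162) = 3*(-377) = -1131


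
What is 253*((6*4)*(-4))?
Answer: -24288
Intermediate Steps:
253*((6*4)*(-4)) = 253*(24*(-4)) = 253*(-96) = -24288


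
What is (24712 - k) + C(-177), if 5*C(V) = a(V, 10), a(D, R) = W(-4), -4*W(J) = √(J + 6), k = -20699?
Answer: 45411 - √2/20 ≈ 45411.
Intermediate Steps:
W(J) = -√(6 + J)/4 (W(J) = -√(J + 6)/4 = -√(6 + J)/4)
a(D, R) = -√2/4 (a(D, R) = -√(6 - 4)/4 = -√2/4)
C(V) = -√2/20 (C(V) = (-√2/4)/5 = -√2/20)
(24712 - k) + C(-177) = (24712 - 1*(-20699)) - √2/20 = (24712 + 20699) - √2/20 = 45411 - √2/20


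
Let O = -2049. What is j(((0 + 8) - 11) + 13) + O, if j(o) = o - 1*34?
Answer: -2073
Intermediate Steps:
j(o) = -34 + o (j(o) = o - 34 = -34 + o)
j(((0 + 8) - 11) + 13) + O = (-34 + (((0 + 8) - 11) + 13)) - 2049 = (-34 + ((8 - 11) + 13)) - 2049 = (-34 + (-3 + 13)) - 2049 = (-34 + 10) - 2049 = -24 - 2049 = -2073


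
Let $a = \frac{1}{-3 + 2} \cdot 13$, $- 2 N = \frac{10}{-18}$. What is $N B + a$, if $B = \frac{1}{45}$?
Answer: $- \frac{2105}{162} \approx -12.994$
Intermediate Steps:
$B = \frac{1}{45} \approx 0.022222$
$N = \frac{5}{18}$ ($N = - \frac{10 \frac{1}{-18}}{2} = - \frac{10 \left(- \frac{1}{18}\right)}{2} = \left(- \frac{1}{2}\right) \left(- \frac{5}{9}\right) = \frac{5}{18} \approx 0.27778$)
$a = -13$ ($a = \frac{1}{-1} \cdot 13 = \left(-1\right) 13 = -13$)
$N B + a = \frac{5}{18} \cdot \frac{1}{45} - 13 = \frac{1}{162} - 13 = - \frac{2105}{162}$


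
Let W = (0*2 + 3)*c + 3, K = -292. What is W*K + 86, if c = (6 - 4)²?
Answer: -4294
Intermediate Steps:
c = 4 (c = 2² = 4)
W = 15 (W = (0*2 + 3)*4 + 3 = (0 + 3)*4 + 3 = 3*4 + 3 = 12 + 3 = 15)
W*K + 86 = 15*(-292) + 86 = -4380 + 86 = -4294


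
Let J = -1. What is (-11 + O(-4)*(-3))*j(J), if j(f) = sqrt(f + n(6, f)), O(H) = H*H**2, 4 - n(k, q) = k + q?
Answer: 181*I*sqrt(2) ≈ 255.97*I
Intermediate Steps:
n(k, q) = 4 - k - q (n(k, q) = 4 - (k + q) = 4 + (-k - q) = 4 - k - q)
O(H) = H**3
j(f) = I*sqrt(2) (j(f) = sqrt(f + (4 - 1*6 - f)) = sqrt(f + (4 - 6 - f)) = sqrt(f + (-2 - f)) = sqrt(-2) = I*sqrt(2))
(-11 + O(-4)*(-3))*j(J) = (-11 + (-4)**3*(-3))*(I*sqrt(2)) = (-11 - 64*(-3))*(I*sqrt(2)) = (-11 + 192)*(I*sqrt(2)) = 181*(I*sqrt(2)) = 181*I*sqrt(2)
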